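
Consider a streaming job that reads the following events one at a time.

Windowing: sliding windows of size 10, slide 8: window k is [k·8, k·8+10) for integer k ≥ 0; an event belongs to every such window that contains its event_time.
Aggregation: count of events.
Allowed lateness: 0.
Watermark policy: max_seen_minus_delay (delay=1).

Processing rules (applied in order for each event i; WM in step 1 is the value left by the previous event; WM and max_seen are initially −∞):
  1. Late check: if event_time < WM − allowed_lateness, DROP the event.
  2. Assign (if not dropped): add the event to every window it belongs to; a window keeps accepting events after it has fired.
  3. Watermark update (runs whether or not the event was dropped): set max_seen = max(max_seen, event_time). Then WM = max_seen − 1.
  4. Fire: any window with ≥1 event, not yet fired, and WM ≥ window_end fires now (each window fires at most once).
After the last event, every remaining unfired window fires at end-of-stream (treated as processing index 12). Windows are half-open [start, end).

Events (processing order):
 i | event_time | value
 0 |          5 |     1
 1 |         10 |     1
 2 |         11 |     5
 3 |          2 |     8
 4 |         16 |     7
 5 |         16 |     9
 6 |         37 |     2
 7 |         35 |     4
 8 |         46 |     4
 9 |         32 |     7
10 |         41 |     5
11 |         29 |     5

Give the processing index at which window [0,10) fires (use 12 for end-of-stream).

2

i=0 t=5 v=1: → [0,10); WM=4
i=1 t=10 v=1: → [8,18); WM=9
i=2 t=11 v=5: → [8,18); WM=10; [0,10) fires=1
i=3 t=2 v=8: DROP (t<10-0); WM=10
i=4 t=16 v=7: → [16,26),[8,18); WM=15
i=5 t=16 v=9: → [16,26),[8,18); WM=15
i=6 t=37 v=2: → [32,42); WM=36; [8,18) fires=4 [16,26) fires=2
i=7 t=35 v=4: DROP (t<36-0); WM=36
i=8 t=46 v=4: → [40,50); WM=45; [32,42) fires=1
i=9 t=32 v=7: DROP (t<45-0); WM=45
i=10 t=41 v=5: DROP (t<45-0); WM=45
i=11 t=29 v=5: DROP (t<45-0); WM=45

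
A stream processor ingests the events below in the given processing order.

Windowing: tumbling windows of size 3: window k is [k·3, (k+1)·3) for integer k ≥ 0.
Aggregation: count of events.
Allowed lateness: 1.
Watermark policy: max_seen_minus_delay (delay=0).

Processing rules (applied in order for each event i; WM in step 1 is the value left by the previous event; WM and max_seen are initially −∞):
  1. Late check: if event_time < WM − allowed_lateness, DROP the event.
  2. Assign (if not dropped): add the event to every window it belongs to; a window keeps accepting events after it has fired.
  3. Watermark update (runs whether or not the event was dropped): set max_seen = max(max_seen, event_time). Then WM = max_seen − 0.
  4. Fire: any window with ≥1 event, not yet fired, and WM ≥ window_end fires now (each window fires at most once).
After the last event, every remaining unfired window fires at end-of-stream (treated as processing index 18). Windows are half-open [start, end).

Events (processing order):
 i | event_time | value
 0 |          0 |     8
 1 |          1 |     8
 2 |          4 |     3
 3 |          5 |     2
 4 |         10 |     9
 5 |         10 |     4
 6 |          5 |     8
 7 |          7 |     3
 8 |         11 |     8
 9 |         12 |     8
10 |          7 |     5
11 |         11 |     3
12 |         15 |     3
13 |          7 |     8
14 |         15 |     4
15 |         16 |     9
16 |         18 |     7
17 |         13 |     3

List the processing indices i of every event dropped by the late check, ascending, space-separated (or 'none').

6 7 10 13 17

i=0 t=0 v=8: → [0,3); WM=0
i=1 t=1 v=8: → [0,3); WM=1
i=2 t=4 v=3: → [3,6); WM=4; [0,3) fires=2
i=3 t=5 v=2: → [3,6); WM=5
i=4 t=10 v=9: → [9,12); WM=10; [3,6) fires=2
i=5 t=10 v=4: → [9,12); WM=10
i=6 t=5 v=8: DROP (t<10-1); WM=10
i=7 t=7 v=3: DROP (t<10-1); WM=10
i=8 t=11 v=8: → [9,12); WM=11
i=9 t=12 v=8: → [12,15); WM=12; [9,12) fires=3
i=10 t=7 v=5: DROP (t<12-1); WM=12
i=11 t=11 v=3: → [9,12); WM=12
i=12 t=15 v=3: → [15,18); WM=15; [12,15) fires=1
i=13 t=7 v=8: DROP (t<15-1); WM=15
i=14 t=15 v=4: → [15,18); WM=15
i=15 t=16 v=9: → [15,18); WM=16
i=16 t=18 v=7: → [18,21); WM=18; [15,18) fires=3
i=17 t=13 v=3: DROP (t<18-1); WM=18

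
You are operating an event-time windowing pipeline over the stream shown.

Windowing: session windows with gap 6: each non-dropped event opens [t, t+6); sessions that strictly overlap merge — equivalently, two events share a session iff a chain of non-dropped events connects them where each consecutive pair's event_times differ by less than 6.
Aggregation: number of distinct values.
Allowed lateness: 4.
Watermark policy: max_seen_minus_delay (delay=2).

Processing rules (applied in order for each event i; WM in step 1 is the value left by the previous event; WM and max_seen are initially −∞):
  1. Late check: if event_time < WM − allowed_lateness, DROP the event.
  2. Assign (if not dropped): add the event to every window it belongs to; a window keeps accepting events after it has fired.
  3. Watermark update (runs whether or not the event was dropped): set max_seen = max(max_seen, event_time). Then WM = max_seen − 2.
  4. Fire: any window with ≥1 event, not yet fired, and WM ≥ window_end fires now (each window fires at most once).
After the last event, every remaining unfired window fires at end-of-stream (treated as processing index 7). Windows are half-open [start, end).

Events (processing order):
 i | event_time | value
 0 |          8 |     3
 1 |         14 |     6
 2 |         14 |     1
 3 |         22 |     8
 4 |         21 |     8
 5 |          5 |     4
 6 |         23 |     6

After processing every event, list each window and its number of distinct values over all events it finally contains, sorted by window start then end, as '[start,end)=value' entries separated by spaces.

i=0 t=8 v=3: → [8,14); WM=6
i=1 t=14 v=6: → [14,20); WM=12
i=2 t=14 v=1: → [14,20); WM=12
i=3 t=22 v=8: → [22,28); WM=20
i=4 t=21 v=8: → [21,28); WM=20
i=5 t=5 v=4: DROP (t<20-4); WM=20
i=6 t=23 v=6: → [21,29); WM=21

[8,14)=1 [14,20)=2 [21,29)=2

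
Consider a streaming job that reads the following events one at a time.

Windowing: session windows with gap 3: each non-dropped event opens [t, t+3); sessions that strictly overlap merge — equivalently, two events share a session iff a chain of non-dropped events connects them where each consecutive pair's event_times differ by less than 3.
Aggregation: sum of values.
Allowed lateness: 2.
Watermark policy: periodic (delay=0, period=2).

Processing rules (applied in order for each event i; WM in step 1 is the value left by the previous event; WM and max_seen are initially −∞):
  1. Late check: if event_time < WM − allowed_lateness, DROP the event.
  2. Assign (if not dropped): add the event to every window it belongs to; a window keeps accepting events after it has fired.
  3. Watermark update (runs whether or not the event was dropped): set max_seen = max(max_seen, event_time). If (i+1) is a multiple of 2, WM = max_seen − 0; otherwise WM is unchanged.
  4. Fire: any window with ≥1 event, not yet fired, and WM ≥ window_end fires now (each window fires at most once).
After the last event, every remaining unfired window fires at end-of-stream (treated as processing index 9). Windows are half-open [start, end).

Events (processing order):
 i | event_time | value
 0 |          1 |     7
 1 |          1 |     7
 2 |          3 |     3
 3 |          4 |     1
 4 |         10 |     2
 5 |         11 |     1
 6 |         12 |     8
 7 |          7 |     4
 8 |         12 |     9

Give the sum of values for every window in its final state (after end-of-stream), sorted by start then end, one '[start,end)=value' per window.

[1,7)=18 [10,15)=20

i=0 t=1 v=7: → [1,4); WM=−∞
i=1 t=1 v=7: → [1,4); WM=1
i=2 t=3 v=3: → [1,6); WM=1
i=3 t=4 v=1: → [1,7); WM=4
i=4 t=10 v=2: → [10,13); WM=4
i=5 t=11 v=1: → [10,14); WM=11
i=6 t=12 v=8: → [10,15); WM=11
i=7 t=7 v=4: DROP (t<11-2); WM=12
i=8 t=12 v=9: → [10,15); WM=12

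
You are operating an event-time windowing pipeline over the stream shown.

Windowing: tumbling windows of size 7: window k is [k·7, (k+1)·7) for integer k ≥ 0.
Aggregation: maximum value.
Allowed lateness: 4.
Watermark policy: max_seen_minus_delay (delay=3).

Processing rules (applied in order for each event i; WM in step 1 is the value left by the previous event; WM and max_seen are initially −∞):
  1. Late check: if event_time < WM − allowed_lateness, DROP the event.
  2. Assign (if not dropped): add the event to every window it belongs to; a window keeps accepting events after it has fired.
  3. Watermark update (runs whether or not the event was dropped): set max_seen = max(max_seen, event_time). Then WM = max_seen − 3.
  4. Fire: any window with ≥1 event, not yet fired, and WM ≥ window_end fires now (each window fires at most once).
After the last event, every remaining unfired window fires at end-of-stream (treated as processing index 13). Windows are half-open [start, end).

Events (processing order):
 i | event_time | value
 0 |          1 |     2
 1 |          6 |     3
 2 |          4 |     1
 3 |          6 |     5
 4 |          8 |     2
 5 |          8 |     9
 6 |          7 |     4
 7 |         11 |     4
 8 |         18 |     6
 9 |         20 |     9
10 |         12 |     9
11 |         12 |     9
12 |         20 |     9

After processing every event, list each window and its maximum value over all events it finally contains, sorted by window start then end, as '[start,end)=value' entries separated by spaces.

i=0 t=1 v=2: → [0,7); WM=-2
i=1 t=6 v=3: → [0,7); WM=3
i=2 t=4 v=1: → [0,7); WM=3
i=3 t=6 v=5: → [0,7); WM=3
i=4 t=8 v=2: → [7,14); WM=5
i=5 t=8 v=9: → [7,14); WM=5
i=6 t=7 v=4: → [7,14); WM=5
i=7 t=11 v=4: → [7,14); WM=8; [0,7) fires=5
i=8 t=18 v=6: → [14,21); WM=15; [7,14) fires=9
i=9 t=20 v=9: → [14,21); WM=17
i=10 t=12 v=9: DROP (t<17-4); WM=17
i=11 t=12 v=9: DROP (t<17-4); WM=17
i=12 t=20 v=9: → [14,21); WM=17

[0,7)=5 [7,14)=9 [14,21)=9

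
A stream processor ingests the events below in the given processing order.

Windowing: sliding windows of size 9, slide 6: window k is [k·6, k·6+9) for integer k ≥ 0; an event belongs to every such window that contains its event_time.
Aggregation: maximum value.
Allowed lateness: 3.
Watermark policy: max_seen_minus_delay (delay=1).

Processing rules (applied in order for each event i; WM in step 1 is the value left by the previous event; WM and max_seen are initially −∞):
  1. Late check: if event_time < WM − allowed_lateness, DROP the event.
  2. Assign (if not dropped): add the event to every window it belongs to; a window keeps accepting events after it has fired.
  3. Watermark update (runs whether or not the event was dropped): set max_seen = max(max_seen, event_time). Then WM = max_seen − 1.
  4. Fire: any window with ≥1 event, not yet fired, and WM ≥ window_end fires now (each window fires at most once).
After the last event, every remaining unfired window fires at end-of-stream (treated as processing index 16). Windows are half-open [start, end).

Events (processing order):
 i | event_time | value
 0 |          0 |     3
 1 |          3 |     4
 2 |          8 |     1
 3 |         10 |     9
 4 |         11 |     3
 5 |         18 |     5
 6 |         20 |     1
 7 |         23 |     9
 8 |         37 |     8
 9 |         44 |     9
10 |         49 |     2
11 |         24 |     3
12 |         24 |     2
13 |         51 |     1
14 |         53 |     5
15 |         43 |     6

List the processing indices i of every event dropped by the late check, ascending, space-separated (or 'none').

11 12 15

i=0 t=0 v=3: → [0,9); WM=-1
i=1 t=3 v=4: → [0,9); WM=2
i=2 t=8 v=1: → [6,15),[0,9); WM=7
i=3 t=10 v=9: → [6,15); WM=9; [0,9) fires=4
i=4 t=11 v=3: → [6,15); WM=10
i=5 t=18 v=5: → [18,27),[12,21); WM=17; [6,15) fires=9
i=6 t=20 v=1: → [18,27),[12,21); WM=19
i=7 t=23 v=9: → [18,27); WM=22; [12,21) fires=5
i=8 t=37 v=8: → [36,45),[30,39); WM=36; [18,27) fires=9
i=9 t=44 v=9: → [42,51),[36,45); WM=43; [30,39) fires=8
i=10 t=49 v=2: → [48,57),[42,51); WM=48; [36,45) fires=9
i=11 t=24 v=3: DROP (t<48-3); WM=48
i=12 t=24 v=2: DROP (t<48-3); WM=48
i=13 t=51 v=1: → [48,57); WM=50
i=14 t=53 v=5: → [48,57); WM=52; [42,51) fires=9
i=15 t=43 v=6: DROP (t<52-3); WM=52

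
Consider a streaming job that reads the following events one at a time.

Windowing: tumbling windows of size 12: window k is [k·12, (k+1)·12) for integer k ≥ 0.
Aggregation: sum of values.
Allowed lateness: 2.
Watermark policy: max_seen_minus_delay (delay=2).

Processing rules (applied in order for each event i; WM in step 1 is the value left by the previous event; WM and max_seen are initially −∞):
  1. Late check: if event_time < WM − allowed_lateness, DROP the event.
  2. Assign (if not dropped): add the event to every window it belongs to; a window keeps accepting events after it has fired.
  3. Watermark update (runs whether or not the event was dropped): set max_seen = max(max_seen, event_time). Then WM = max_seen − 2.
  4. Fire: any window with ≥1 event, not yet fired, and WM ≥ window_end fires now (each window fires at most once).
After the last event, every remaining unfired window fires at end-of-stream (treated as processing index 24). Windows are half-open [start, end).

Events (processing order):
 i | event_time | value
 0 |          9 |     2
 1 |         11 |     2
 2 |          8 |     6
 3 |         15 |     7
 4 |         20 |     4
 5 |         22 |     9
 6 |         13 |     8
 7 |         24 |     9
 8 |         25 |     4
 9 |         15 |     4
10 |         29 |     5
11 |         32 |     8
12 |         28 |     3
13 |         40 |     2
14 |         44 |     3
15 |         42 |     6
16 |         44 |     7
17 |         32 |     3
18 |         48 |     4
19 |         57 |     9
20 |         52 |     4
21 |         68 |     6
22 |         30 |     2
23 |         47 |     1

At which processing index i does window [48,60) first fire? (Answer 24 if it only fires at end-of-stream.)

21

i=0 t=9 v=2: → [0,12); WM=7
i=1 t=11 v=2: → [0,12); WM=9
i=2 t=8 v=6: → [0,12); WM=9
i=3 t=15 v=7: → [12,24); WM=13; [0,12) fires=10
i=4 t=20 v=4: → [12,24); WM=18
i=5 t=22 v=9: → [12,24); WM=20
i=6 t=13 v=8: DROP (t<20-2); WM=20
i=7 t=24 v=9: → [24,36); WM=22
i=8 t=25 v=4: → [24,36); WM=23
i=9 t=15 v=4: DROP (t<23-2); WM=23
i=10 t=29 v=5: → [24,36); WM=27; [12,24) fires=20
i=11 t=32 v=8: → [24,36); WM=30
i=12 t=28 v=3: → [24,36); WM=30
i=13 t=40 v=2: → [36,48); WM=38; [24,36) fires=29
i=14 t=44 v=3: → [36,48); WM=42
i=15 t=42 v=6: → [36,48); WM=42
i=16 t=44 v=7: → [36,48); WM=42
i=17 t=32 v=3: DROP (t<42-2); WM=42
i=18 t=48 v=4: → [48,60); WM=46
i=19 t=57 v=9: → [48,60); WM=55; [36,48) fires=18
i=20 t=52 v=4: DROP (t<55-2); WM=55
i=21 t=68 v=6: → [60,72); WM=66; [48,60) fires=13
i=22 t=30 v=2: DROP (t<66-2); WM=66
i=23 t=47 v=1: DROP (t<66-2); WM=66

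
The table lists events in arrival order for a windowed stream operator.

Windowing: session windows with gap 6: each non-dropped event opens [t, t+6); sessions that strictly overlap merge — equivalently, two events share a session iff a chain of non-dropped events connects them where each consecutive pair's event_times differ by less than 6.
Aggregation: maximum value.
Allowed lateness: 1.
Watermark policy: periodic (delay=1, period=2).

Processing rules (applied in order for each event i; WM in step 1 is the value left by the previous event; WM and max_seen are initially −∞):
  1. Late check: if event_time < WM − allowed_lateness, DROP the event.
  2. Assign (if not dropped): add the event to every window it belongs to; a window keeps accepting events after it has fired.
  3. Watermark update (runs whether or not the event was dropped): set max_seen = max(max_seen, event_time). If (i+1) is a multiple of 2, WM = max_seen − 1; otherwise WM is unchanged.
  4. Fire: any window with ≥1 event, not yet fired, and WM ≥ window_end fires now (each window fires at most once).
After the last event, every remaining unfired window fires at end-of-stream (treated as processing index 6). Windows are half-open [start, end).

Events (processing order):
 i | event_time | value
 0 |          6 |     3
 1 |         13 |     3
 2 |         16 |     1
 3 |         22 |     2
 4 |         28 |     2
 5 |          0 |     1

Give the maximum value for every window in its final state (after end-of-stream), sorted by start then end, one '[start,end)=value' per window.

[6,12)=3 [13,22)=3 [22,28)=2 [28,34)=2

i=0 t=6 v=3: → [6,12); WM=−∞
i=1 t=13 v=3: → [13,19); WM=12
i=2 t=16 v=1: → [13,22); WM=12
i=3 t=22 v=2: → [22,28); WM=21
i=4 t=28 v=2: → [28,34); WM=21
i=5 t=0 v=1: DROP (t<21-1); WM=27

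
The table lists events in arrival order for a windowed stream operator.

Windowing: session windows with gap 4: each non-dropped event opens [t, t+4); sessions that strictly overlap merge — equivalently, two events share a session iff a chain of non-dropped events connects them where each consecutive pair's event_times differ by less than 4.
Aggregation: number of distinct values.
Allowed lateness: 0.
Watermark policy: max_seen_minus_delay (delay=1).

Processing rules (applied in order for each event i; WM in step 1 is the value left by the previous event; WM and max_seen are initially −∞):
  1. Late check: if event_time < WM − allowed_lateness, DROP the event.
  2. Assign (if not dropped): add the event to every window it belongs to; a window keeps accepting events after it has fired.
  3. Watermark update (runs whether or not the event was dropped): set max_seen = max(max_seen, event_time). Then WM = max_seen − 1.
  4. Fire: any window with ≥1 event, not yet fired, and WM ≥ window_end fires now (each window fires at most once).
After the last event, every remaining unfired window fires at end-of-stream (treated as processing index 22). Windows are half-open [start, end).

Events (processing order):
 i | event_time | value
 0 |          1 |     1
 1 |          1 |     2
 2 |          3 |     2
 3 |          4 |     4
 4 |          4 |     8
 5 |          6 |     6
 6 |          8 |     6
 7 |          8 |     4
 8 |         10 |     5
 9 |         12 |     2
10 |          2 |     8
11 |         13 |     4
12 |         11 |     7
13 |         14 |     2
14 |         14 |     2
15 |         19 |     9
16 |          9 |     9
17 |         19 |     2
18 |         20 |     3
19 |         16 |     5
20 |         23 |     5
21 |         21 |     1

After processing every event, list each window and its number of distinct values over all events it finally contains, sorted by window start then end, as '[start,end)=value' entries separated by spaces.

i=0 t=1 v=1: → [1,5); WM=0
i=1 t=1 v=2: → [1,5); WM=0
i=2 t=3 v=2: → [1,7); WM=2
i=3 t=4 v=4: → [1,8); WM=3
i=4 t=4 v=8: → [1,8); WM=3
i=5 t=6 v=6: → [1,10); WM=5
i=6 t=8 v=6: → [1,12); WM=7
i=7 t=8 v=4: → [1,12); WM=7
i=8 t=10 v=5: → [1,14); WM=9
i=9 t=12 v=2: → [1,16); WM=11
i=10 t=2 v=8: DROP (t<11-0); WM=11
i=11 t=13 v=4: → [1,17); WM=12
i=12 t=11 v=7: DROP (t<12-0); WM=12
i=13 t=14 v=2: → [1,18); WM=13
i=14 t=14 v=2: → [1,18); WM=13
i=15 t=19 v=9: → [19,23); WM=18
i=16 t=9 v=9: DROP (t<18-0); WM=18
i=17 t=19 v=2: → [19,23); WM=18
i=18 t=20 v=3: → [19,24); WM=19
i=19 t=16 v=5: DROP (t<19-0); WM=19
i=20 t=23 v=5: → [19,27); WM=22
i=21 t=21 v=1: DROP (t<22-0); WM=22

[1,18)=6 [19,27)=4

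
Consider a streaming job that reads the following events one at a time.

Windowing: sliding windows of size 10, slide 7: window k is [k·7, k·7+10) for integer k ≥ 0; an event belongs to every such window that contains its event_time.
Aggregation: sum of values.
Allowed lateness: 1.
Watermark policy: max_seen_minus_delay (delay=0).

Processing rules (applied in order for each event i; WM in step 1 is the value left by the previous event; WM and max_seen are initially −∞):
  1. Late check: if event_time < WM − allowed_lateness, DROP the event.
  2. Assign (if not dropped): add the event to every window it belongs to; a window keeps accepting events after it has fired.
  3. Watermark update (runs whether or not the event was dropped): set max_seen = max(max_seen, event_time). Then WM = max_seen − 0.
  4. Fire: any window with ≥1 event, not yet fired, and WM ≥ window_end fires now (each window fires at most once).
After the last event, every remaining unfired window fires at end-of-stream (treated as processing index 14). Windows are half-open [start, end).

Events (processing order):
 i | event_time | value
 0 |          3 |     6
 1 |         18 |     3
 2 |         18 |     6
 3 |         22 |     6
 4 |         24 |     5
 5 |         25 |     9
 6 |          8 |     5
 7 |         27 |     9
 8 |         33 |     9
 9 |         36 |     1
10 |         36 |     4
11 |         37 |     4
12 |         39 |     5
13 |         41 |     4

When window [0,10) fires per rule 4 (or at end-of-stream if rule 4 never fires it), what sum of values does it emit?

i=0 t=3 v=6: → [0,10); WM=3
i=1 t=18 v=3: → [14,24); WM=18; [0,10) fires=6
i=2 t=18 v=6: → [14,24); WM=18
i=3 t=22 v=6: → [21,31),[14,24); WM=22
i=4 t=24 v=5: → [21,31); WM=24; [14,24) fires=15
i=5 t=25 v=9: → [21,31); WM=25
i=6 t=8 v=5: DROP (t<25-1); WM=25
i=7 t=27 v=9: → [21,31); WM=27
i=8 t=33 v=9: → [28,38); WM=33; [21,31) fires=29
i=9 t=36 v=1: → [35,45),[28,38); WM=36
i=10 t=36 v=4: → [35,45),[28,38); WM=36
i=11 t=37 v=4: → [35,45),[28,38); WM=37
i=12 t=39 v=5: → [35,45); WM=39; [28,38) fires=18
i=13 t=41 v=4: → [35,45); WM=41

6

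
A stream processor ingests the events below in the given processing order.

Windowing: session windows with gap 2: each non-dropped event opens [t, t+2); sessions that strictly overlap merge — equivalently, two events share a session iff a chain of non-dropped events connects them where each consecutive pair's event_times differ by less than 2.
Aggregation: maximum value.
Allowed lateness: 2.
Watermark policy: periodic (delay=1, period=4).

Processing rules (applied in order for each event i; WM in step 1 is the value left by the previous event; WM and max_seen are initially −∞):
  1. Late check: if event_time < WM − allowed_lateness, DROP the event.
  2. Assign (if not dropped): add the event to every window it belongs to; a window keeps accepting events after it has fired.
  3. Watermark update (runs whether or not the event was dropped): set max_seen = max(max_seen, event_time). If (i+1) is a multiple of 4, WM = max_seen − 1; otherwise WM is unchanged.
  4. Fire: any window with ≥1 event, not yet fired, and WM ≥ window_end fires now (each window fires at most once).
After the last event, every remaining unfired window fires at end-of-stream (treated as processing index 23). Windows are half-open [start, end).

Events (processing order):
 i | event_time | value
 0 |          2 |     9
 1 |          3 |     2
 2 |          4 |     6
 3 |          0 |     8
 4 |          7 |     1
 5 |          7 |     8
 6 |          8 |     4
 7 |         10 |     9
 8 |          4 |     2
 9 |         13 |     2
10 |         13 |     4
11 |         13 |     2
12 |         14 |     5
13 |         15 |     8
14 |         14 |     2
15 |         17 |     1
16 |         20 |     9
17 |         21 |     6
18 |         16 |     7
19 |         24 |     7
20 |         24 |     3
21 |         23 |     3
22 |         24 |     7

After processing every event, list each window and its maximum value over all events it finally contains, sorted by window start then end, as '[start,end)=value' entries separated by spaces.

[0,2)=8 [2,6)=9 [7,10)=8 [10,12)=9 [13,19)=8 [20,23)=9 [23,26)=7

i=0 t=2 v=9: → [2,4); WM=−∞
i=1 t=3 v=2: → [2,5); WM=−∞
i=2 t=4 v=6: → [2,6); WM=−∞
i=3 t=0 v=8: → [0,2); WM=3
i=4 t=7 v=1: → [7,9); WM=3
i=5 t=7 v=8: → [7,9); WM=3
i=6 t=8 v=4: → [7,10); WM=3
i=7 t=10 v=9: → [10,12); WM=9
i=8 t=4 v=2: DROP (t<9-2); WM=9
i=9 t=13 v=2: → [13,15); WM=9
i=10 t=13 v=4: → [13,15); WM=9
i=11 t=13 v=2: → [13,15); WM=12
i=12 t=14 v=5: → [13,16); WM=12
i=13 t=15 v=8: → [13,17); WM=12
i=14 t=14 v=2: → [13,17); WM=12
i=15 t=17 v=1: → [17,19); WM=16
i=16 t=20 v=9: → [20,22); WM=16
i=17 t=21 v=6: → [20,23); WM=16
i=18 t=16 v=7: → [13,19); WM=16
i=19 t=24 v=7: → [24,26); WM=23
i=20 t=24 v=3: → [24,26); WM=23
i=21 t=23 v=3: → [23,26); WM=23
i=22 t=24 v=7: → [23,26); WM=23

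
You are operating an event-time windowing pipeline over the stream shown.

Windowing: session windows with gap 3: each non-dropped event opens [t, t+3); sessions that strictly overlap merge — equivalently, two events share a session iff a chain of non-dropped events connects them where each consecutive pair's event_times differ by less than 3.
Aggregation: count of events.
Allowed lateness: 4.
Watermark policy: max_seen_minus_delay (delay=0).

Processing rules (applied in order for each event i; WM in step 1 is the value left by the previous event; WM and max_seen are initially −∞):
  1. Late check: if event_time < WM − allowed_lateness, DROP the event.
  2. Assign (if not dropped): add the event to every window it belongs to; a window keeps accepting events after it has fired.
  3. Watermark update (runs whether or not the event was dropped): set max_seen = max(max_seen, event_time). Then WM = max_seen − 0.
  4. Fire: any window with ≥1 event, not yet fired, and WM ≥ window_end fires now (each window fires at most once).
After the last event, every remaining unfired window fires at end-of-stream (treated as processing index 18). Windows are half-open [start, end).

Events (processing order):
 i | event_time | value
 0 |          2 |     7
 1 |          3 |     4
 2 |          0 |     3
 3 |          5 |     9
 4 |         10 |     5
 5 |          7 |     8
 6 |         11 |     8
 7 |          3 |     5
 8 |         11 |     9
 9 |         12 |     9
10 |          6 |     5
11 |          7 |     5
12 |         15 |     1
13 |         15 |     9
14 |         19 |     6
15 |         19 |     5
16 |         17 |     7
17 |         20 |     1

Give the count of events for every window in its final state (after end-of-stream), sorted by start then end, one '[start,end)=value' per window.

i=0 t=2 v=7: → [2,5); WM=2
i=1 t=3 v=4: → [2,6); WM=3
i=2 t=0 v=3: → [0,6); WM=3
i=3 t=5 v=9: → [0,8); WM=5
i=4 t=10 v=5: → [10,13); WM=10
i=5 t=7 v=8: → [0,10); WM=10
i=6 t=11 v=8: → [10,14); WM=11
i=7 t=3 v=5: DROP (t<11-4); WM=11
i=8 t=11 v=9: → [10,14); WM=11
i=9 t=12 v=9: → [10,15); WM=12
i=10 t=6 v=5: DROP (t<12-4); WM=12
i=11 t=7 v=5: DROP (t<12-4); WM=12
i=12 t=15 v=1: → [15,18); WM=15
i=13 t=15 v=9: → [15,18); WM=15
i=14 t=19 v=6: → [19,22); WM=19
i=15 t=19 v=5: → [19,22); WM=19
i=16 t=17 v=7: → [15,22); WM=19
i=17 t=20 v=1: → [15,23); WM=20

[0,10)=5 [10,15)=4 [15,23)=6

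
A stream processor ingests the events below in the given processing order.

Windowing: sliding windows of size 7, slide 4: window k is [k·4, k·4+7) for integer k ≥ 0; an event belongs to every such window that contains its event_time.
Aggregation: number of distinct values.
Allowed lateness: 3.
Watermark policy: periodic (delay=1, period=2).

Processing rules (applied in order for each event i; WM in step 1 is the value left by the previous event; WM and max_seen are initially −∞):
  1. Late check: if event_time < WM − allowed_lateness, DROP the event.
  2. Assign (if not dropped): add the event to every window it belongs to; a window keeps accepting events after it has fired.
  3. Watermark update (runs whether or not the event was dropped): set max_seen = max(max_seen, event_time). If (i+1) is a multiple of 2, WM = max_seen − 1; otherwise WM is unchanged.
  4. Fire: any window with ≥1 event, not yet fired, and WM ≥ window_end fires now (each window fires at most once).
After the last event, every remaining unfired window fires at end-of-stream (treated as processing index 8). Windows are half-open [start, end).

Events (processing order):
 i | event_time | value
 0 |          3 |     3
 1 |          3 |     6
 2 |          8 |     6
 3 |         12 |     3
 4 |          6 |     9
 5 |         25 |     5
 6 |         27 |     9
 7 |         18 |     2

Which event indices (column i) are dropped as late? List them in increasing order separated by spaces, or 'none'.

4 7

i=0 t=3 v=3: → [0,7); WM=−∞
i=1 t=3 v=6: → [0,7); WM=2
i=2 t=8 v=6: → [8,15),[4,11); WM=2
i=3 t=12 v=3: → [12,19),[8,15); WM=11; [0,7) fires=2 [4,11) fires=1
i=4 t=6 v=9: DROP (t<11-3); WM=11
i=5 t=25 v=5: → [24,31),[20,27); WM=24; [8,15) fires=2 [12,19) fires=1
i=6 t=27 v=9: → [24,31); WM=24
i=7 t=18 v=2: DROP (t<24-3); WM=26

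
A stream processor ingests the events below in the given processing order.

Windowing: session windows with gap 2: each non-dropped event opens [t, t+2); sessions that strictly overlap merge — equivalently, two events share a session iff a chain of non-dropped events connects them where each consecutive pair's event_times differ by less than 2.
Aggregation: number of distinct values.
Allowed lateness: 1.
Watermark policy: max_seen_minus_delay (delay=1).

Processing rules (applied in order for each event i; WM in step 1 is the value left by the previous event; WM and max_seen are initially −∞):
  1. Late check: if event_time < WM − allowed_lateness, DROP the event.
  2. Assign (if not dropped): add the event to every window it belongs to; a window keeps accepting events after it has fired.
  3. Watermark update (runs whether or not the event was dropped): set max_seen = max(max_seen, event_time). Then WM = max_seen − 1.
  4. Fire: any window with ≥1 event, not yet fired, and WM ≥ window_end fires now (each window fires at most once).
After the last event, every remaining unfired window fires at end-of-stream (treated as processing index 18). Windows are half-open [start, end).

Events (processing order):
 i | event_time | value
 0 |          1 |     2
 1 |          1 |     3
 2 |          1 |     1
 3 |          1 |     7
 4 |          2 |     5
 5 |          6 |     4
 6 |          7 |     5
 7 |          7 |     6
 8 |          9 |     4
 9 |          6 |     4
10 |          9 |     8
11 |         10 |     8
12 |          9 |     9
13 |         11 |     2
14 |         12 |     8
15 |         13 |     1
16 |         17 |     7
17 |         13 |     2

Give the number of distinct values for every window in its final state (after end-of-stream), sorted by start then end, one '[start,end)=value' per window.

[1,4)=5 [6,9)=3 [9,15)=5 [17,19)=1

i=0 t=1 v=2: → [1,3); WM=0
i=1 t=1 v=3: → [1,3); WM=0
i=2 t=1 v=1: → [1,3); WM=0
i=3 t=1 v=7: → [1,3); WM=0
i=4 t=2 v=5: → [1,4); WM=1
i=5 t=6 v=4: → [6,8); WM=5
i=6 t=7 v=5: → [6,9); WM=6
i=7 t=7 v=6: → [6,9); WM=6
i=8 t=9 v=4: → [9,11); WM=8
i=9 t=6 v=4: DROP (t<8-1); WM=8
i=10 t=9 v=8: → [9,11); WM=8
i=11 t=10 v=8: → [9,12); WM=9
i=12 t=9 v=9: → [9,12); WM=9
i=13 t=11 v=2: → [9,13); WM=10
i=14 t=12 v=8: → [9,14); WM=11
i=15 t=13 v=1: → [9,15); WM=12
i=16 t=17 v=7: → [17,19); WM=16
i=17 t=13 v=2: DROP (t<16-1); WM=16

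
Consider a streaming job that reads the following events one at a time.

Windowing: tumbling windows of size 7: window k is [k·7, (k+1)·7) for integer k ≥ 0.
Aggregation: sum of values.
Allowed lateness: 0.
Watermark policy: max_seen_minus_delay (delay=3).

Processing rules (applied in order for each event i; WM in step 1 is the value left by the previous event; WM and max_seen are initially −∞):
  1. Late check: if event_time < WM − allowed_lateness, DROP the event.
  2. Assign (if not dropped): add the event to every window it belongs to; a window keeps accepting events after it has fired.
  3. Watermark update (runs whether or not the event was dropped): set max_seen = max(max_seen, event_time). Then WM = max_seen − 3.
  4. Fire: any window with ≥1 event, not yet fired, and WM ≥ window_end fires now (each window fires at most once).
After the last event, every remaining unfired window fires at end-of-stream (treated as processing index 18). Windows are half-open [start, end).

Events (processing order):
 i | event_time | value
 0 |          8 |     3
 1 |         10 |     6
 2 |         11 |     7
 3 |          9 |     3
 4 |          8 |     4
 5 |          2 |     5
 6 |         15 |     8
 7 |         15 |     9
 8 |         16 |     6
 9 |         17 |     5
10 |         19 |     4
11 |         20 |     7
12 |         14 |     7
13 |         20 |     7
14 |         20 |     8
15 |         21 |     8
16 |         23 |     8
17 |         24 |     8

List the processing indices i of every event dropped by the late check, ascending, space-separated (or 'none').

5 12

i=0 t=8 v=3: → [7,14); WM=5
i=1 t=10 v=6: → [7,14); WM=7
i=2 t=11 v=7: → [7,14); WM=8
i=3 t=9 v=3: → [7,14); WM=8
i=4 t=8 v=4: → [7,14); WM=8
i=5 t=2 v=5: DROP (t<8-0); WM=8
i=6 t=15 v=8: → [14,21); WM=12
i=7 t=15 v=9: → [14,21); WM=12
i=8 t=16 v=6: → [14,21); WM=13
i=9 t=17 v=5: → [14,21); WM=14; [7,14) fires=23
i=10 t=19 v=4: → [14,21); WM=16
i=11 t=20 v=7: → [14,21); WM=17
i=12 t=14 v=7: DROP (t<17-0); WM=17
i=13 t=20 v=7: → [14,21); WM=17
i=14 t=20 v=8: → [14,21); WM=17
i=15 t=21 v=8: → [21,28); WM=18
i=16 t=23 v=8: → [21,28); WM=20
i=17 t=24 v=8: → [21,28); WM=21; [14,21) fires=54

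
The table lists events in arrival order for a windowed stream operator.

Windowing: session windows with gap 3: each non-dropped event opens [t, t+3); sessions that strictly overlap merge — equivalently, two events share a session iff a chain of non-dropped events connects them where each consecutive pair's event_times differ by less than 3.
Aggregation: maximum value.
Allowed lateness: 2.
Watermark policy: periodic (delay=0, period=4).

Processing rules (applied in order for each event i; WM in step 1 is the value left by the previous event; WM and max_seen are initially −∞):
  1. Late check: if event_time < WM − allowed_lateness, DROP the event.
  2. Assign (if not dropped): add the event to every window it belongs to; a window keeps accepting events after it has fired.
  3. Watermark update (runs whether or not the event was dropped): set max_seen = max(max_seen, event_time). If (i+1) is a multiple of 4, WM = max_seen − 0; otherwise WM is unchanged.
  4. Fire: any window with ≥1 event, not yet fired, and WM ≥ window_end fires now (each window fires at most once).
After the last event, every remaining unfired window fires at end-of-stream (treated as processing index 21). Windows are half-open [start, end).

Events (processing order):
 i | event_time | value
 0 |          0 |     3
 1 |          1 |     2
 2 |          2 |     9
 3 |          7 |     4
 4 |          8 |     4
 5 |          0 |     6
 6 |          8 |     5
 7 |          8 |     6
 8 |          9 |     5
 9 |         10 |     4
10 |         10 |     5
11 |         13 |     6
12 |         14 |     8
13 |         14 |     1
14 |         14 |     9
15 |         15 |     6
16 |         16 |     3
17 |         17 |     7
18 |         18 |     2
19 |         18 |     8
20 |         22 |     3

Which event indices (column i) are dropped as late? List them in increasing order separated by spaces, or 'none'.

5

i=0 t=0 v=3: → [0,3); WM=−∞
i=1 t=1 v=2: → [0,4); WM=−∞
i=2 t=2 v=9: → [0,5); WM=−∞
i=3 t=7 v=4: → [7,10); WM=7
i=4 t=8 v=4: → [7,11); WM=7
i=5 t=0 v=6: DROP (t<7-2); WM=7
i=6 t=8 v=5: → [7,11); WM=7
i=7 t=8 v=6: → [7,11); WM=8
i=8 t=9 v=5: → [7,12); WM=8
i=9 t=10 v=4: → [7,13); WM=8
i=10 t=10 v=5: → [7,13); WM=8
i=11 t=13 v=6: → [13,16); WM=13
i=12 t=14 v=8: → [13,17); WM=13
i=13 t=14 v=1: → [13,17); WM=13
i=14 t=14 v=9: → [13,17); WM=13
i=15 t=15 v=6: → [13,18); WM=15
i=16 t=16 v=3: → [13,19); WM=15
i=17 t=17 v=7: → [13,20); WM=15
i=18 t=18 v=2: → [13,21); WM=15
i=19 t=18 v=8: → [13,21); WM=18
i=20 t=22 v=3: → [22,25); WM=18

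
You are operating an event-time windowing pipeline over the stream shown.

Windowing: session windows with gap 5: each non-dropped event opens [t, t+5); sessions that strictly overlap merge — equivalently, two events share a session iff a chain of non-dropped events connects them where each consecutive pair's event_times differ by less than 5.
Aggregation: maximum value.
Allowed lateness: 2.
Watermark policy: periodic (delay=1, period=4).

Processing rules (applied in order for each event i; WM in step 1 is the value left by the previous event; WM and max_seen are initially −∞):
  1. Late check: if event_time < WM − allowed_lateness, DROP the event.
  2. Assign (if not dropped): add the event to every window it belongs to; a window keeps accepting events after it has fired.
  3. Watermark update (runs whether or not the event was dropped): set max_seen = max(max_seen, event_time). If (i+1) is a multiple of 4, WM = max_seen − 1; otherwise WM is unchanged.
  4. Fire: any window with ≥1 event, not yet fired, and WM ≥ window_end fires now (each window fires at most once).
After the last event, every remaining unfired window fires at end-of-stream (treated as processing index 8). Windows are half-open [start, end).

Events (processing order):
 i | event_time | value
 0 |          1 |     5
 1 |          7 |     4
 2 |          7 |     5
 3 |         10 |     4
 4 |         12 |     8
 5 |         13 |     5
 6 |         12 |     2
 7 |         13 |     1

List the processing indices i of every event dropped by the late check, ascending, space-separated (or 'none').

none

i=0 t=1 v=5: → [1,6); WM=−∞
i=1 t=7 v=4: → [7,12); WM=−∞
i=2 t=7 v=5: → [7,12); WM=−∞
i=3 t=10 v=4: → [7,15); WM=9
i=4 t=12 v=8: → [7,17); WM=9
i=5 t=13 v=5: → [7,18); WM=9
i=6 t=12 v=2: → [7,18); WM=9
i=7 t=13 v=1: → [7,18); WM=12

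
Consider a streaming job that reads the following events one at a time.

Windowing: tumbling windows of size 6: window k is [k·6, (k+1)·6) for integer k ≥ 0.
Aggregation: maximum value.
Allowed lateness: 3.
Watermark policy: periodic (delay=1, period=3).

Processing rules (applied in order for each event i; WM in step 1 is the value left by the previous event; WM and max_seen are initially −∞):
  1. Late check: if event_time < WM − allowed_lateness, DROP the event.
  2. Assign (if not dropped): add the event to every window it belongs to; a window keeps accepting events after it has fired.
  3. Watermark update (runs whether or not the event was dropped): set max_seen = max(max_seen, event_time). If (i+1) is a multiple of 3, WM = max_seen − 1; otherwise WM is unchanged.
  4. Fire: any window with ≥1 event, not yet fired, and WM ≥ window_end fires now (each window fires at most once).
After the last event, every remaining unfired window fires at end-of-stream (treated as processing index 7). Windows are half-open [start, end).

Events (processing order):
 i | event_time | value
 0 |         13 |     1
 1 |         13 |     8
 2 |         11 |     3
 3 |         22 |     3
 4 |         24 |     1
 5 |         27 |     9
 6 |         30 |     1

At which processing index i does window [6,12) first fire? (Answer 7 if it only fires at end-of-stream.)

2

i=0 t=13 v=1: → [12,18); WM=−∞
i=1 t=13 v=8: → [12,18); WM=−∞
i=2 t=11 v=3: → [6,12); WM=12; [6,12) fires=3
i=3 t=22 v=3: → [18,24); WM=12
i=4 t=24 v=1: → [24,30); WM=12
i=5 t=27 v=9: → [24,30); WM=26; [12,18) fires=8 [18,24) fires=3
i=6 t=30 v=1: → [30,36); WM=26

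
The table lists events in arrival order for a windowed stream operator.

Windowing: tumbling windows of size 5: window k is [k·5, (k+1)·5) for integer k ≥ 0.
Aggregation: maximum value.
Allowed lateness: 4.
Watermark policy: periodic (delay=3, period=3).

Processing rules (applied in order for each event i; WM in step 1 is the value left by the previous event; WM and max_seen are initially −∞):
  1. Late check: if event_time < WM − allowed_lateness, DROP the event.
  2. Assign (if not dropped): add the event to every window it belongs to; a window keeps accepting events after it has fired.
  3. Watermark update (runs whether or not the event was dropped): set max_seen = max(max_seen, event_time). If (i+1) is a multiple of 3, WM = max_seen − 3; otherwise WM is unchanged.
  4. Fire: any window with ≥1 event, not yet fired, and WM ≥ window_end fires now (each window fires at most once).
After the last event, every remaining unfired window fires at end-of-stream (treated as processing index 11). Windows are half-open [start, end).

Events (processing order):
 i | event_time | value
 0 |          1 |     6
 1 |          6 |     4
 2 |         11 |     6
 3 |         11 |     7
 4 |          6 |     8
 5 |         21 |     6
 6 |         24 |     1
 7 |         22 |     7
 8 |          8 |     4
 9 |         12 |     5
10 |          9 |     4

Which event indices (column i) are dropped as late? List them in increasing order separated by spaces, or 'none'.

i=0 t=1 v=6: → [0,5); WM=−∞
i=1 t=6 v=4: → [5,10); WM=−∞
i=2 t=11 v=6: → [10,15); WM=8; [0,5) fires=6
i=3 t=11 v=7: → [10,15); WM=8
i=4 t=6 v=8: → [5,10); WM=8
i=5 t=21 v=6: → [20,25); WM=18; [5,10) fires=8 [10,15) fires=7
i=6 t=24 v=1: → [20,25); WM=18
i=7 t=22 v=7: → [20,25); WM=18
i=8 t=8 v=4: DROP (t<18-4); WM=21
i=9 t=12 v=5: DROP (t<21-4); WM=21
i=10 t=9 v=4: DROP (t<21-4); WM=21

8 9 10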